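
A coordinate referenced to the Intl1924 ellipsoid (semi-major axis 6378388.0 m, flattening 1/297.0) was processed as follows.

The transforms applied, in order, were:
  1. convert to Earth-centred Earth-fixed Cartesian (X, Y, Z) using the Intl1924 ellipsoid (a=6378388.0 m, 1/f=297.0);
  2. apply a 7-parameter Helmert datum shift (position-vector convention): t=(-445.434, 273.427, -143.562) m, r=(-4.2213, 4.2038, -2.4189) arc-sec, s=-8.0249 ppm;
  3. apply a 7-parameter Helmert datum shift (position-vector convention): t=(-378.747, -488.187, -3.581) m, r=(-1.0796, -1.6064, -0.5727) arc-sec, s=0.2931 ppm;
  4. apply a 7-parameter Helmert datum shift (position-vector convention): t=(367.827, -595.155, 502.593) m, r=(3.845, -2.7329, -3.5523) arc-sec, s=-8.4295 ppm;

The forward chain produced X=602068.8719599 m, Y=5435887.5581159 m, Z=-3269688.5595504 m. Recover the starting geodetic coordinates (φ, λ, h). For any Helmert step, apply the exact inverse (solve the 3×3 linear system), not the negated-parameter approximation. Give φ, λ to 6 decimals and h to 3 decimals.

φ=-31.041739°, λ=83.677835°, h=294.221 m

start: X=602068.8720, Y=5435887.5581, Z=-3269688.5596 m
→ Helmert⁻¹: X=601569.1597, Y=5436477.9381, Z=-3270328.0312
→ Helmert⁻¹: X=601907.1651, Y=5436983.3197, Z=-3270299.7219
→ Helmert⁻¹: X=602360.3202, Y=5436827.5092, Z=-3270058.8593
→ geod (Bowring, a=6378388.000): φ=-31.04173900°, λ=83.67783500°, h=294.2210 m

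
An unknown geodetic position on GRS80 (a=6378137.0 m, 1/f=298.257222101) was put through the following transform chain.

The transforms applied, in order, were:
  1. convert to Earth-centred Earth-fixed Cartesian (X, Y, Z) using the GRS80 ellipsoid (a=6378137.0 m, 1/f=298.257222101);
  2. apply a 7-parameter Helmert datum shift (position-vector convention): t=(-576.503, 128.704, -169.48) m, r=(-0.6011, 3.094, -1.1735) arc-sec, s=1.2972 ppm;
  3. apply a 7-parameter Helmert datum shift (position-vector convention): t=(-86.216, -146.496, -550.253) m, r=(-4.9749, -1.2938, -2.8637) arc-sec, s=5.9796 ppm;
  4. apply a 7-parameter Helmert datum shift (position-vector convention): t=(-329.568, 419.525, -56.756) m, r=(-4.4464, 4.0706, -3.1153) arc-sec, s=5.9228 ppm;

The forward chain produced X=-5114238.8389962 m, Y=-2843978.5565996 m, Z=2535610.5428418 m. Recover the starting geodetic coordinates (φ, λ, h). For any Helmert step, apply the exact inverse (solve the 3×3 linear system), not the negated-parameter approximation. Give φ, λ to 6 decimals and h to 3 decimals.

φ=23.573985°, λ=-150.911131°, h=2404.079 m

start: X=-5114238.8390, Y=-2843978.5566, Z=2535610.5428 m
→ Helmert⁻¹: X=-5113886.0581, Y=-2844513.1289, Z=2535490.0406
→ Helmert⁻¹: X=-5113713.8651, Y=-2844481.7871, Z=2535988.5990
→ Helmert⁻¹: X=-5113152.5868, Y=-2844643.2820, Z=2536069.8012
→ geod (Bowring, a=6378137.000): φ=23.57398500°, λ=-150.91113100°, h=2404.0790 m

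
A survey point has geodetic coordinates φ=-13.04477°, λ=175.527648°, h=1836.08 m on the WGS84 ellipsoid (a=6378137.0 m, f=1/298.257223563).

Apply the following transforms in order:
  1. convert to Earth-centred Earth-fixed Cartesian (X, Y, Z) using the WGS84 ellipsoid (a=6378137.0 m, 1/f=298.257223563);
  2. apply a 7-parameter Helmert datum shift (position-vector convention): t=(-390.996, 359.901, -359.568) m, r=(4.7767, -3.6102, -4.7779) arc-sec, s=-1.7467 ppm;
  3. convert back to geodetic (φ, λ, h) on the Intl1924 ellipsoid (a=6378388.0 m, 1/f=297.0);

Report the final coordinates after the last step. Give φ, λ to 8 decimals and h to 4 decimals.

φ=-13.04834674°, λ=175.52297261°, h=2067.0027 m

start: φ=-13.044770°, λ=175.527648°, h=1836.080 m
→ ECEF (a=6378137.000, f=1/298.257223563): X=-6197462.8737, Y=484741.9194, Z=-1430645.1909
→ Helmert 7p (PV): X=-6197806.7759, Y=485277.6619, Z=-1431099.5068
→ geod (Bowring, a=6378388.000): φ=-13.04834674°, λ=175.52297261°, h=2067.0027 m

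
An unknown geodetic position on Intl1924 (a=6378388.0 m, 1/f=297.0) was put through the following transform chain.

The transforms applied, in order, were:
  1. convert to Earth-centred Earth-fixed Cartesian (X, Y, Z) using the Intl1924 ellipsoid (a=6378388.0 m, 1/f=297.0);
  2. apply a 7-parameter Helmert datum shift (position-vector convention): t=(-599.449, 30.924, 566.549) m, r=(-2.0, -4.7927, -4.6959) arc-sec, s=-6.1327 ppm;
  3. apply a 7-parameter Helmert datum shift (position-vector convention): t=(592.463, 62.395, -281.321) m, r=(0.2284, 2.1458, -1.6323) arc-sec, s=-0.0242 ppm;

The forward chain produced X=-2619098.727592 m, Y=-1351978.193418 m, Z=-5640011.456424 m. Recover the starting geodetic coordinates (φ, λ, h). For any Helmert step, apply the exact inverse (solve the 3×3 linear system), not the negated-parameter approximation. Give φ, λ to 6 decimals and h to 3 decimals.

start: X=-2619098.7276, Y=-1351978.1934, Z=-5640011.4564 m
→ Helmert⁻¹: X=-2619621.8831, Y=-1352067.5968, Z=-5639756.0270
→ Helmert⁻¹: X=-2619138.7696, Y=-1352111.7511, Z=-5640309.4196
→ geod (Bowring, a=6378388.000): φ=-62.56725300°, λ=-152.69527700°, h=2553.4830 m

φ=-62.567253°, λ=-152.695277°, h=2553.483 m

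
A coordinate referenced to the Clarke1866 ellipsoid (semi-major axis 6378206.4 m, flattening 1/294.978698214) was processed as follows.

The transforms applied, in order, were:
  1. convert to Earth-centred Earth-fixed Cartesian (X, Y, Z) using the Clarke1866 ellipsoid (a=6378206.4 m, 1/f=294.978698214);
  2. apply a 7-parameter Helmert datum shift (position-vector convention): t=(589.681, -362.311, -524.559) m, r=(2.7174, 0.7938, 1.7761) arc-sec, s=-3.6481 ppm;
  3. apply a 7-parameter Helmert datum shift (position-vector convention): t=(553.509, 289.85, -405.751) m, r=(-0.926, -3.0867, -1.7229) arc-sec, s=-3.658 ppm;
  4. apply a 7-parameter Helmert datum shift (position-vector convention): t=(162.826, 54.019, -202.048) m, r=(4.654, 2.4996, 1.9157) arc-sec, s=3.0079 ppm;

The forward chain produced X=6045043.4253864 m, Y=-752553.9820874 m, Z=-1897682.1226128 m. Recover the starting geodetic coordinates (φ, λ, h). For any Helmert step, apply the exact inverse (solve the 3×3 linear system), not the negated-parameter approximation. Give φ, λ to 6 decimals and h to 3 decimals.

φ=-17.407008°, λ=-7.098748°, h=2610.468 m

start: X=6045043.4254, Y=-752553.9821, Z=-1897682.1226 m
→ Helmert⁻¹: X=6044878.4195, Y=-752704.6907, Z=-1897384.1295
→ Helmert⁻¹: X=6044324.9206, Y=-752938.2911, Z=-1897079.1496
→ Helmert⁻¹: X=6043758.1056, Y=-752655.7525, Z=-1896528.3347
→ geod (Bowring, a=6378206.400): φ=-17.40700800°, λ=-7.09874800°, h=2610.4680 m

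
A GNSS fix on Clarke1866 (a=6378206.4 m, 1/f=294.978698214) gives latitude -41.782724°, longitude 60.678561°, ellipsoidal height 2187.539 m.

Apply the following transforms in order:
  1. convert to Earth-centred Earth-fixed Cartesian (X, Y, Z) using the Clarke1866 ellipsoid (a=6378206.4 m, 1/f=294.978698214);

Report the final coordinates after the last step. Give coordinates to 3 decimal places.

start: φ=-41.782724°, λ=60.678561°, h=2187.539 m
→ ECEF (a=6378206.400, f=1/294.978698214): X=2333400.8419, Y=4154428.1797, Z=-4228896.2186

X=2333400.842 m, Y=4154428.180 m, Z=-4228896.219 m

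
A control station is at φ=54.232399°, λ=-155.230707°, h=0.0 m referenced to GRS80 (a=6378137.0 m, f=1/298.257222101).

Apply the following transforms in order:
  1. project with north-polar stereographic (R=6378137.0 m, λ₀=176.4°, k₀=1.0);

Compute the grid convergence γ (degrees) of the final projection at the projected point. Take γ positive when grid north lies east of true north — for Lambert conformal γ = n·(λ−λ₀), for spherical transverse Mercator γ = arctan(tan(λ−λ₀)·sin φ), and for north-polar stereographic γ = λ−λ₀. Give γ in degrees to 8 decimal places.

28.36929300

start: φ=54.232399°, λ=-155.230707°, h=0.000 m
→ into stereo (λ₀=176.4°): φ=54.23239900°, λ−λ₀=28.36929300°
convergence γ = 28.36929300°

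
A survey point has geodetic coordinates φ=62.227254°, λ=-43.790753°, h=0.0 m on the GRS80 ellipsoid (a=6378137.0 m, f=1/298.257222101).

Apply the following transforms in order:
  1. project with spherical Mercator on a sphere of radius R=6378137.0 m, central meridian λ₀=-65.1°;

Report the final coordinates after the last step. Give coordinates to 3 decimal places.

E=2372134.525 m, N=8913230.622 m

start: φ=62.227254°, λ=-43.790753°, h=0.000 m
→ merc (R=6378137.0, λ₀=-65.1°): E=2372134.5252, N=8913230.6217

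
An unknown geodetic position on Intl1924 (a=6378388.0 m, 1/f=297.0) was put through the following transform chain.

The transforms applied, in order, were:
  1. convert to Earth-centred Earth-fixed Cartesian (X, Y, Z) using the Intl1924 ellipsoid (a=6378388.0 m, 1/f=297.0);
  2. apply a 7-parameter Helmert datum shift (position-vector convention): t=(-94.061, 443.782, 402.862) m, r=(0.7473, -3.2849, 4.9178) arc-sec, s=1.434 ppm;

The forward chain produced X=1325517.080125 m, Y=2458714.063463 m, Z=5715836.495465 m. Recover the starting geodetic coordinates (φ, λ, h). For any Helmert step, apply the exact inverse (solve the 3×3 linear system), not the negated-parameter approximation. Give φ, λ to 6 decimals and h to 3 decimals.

φ=64.108570°, λ=61.661627°, h=285.888 m

start: X=1325517.0801, Y=2458714.0635, Z=5715836.4955 m
→ Helmert⁻¹: X=1325758.8717, Y=2458255.8543, Z=5715395.4177
→ geod (Bowring, a=6378388.000): φ=64.10857000°, λ=61.66162700°, h=285.8880 m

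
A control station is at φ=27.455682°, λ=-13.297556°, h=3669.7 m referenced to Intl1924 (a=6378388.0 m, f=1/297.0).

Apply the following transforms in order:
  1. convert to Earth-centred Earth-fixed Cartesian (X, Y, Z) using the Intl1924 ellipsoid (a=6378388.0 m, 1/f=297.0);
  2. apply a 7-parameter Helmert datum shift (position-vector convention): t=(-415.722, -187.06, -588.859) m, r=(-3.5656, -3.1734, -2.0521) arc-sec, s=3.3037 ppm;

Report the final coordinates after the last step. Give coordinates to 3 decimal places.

start: φ=27.455682°, λ=-13.297556°, h=3669.700 m
→ ECEF (a=6378388.000, f=1/297.0): X=5515333.4546, Y=-1303521.1764, Z=2924845.9094
→ Helmert 7p (PV): X=5514877.9859, Y=-1303716.8537, Z=2924374.1008

X=5514877.986 m, Y=-1303716.854 m, Z=2924374.101 m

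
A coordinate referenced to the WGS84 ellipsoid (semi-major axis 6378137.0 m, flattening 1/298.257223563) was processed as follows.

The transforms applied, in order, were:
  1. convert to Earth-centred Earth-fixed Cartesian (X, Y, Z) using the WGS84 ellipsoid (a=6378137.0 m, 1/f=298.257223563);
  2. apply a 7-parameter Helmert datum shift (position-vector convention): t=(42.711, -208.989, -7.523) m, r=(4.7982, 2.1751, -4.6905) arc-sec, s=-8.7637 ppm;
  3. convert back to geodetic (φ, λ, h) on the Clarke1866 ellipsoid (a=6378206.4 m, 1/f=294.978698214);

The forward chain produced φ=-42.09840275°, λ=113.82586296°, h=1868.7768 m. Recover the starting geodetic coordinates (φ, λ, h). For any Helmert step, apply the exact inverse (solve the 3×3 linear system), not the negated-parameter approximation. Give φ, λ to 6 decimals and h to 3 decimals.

start: φ=-42.098403°, λ=113.825863°, h=1868.777 m
→ ECEF (a=6378206.400, f=1/294.978698214): X=-1915245.2744, Y=4337138.9766, Z=-4254772.3794
→ Helmert⁻¹: X=-1915358.5313, Y=4337243.4421, Z=-4254923.2364
→ geod (Bowring, a=6378137.000): φ=-42.09642800°, λ=113.82660500°, h=2037.4400 m

φ=-42.096428°, λ=113.826605°, h=2037.440 m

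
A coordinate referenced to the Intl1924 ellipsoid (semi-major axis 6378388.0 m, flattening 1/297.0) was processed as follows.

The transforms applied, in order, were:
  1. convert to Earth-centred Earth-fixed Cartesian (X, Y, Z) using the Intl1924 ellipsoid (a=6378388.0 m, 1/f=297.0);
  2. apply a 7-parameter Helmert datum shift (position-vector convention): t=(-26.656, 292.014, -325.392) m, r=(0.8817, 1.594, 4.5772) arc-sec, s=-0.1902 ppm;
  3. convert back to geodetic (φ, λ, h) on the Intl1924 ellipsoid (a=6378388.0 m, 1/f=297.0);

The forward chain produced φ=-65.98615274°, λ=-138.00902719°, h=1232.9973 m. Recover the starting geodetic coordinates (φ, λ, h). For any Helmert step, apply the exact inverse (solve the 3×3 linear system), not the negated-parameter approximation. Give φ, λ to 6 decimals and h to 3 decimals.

φ=-65.983692°, λ=-138.004064°, h=1008.477 m

start: φ=-65.986153°, λ=-138.009027°, h=1232.997 m
→ ECEF (a=6378388.000, f=1/297.0): X=-1935085.4286, Y=-1741806.7680, Z=-5804577.6045
→ Helmert⁻¹: X=-1935052.9441, Y=-1742080.9837, Z=-5804260.8237
→ geod (Bowring, a=6378388.000): φ=-65.98369200°, λ=-138.00406400°, h=1008.4770 m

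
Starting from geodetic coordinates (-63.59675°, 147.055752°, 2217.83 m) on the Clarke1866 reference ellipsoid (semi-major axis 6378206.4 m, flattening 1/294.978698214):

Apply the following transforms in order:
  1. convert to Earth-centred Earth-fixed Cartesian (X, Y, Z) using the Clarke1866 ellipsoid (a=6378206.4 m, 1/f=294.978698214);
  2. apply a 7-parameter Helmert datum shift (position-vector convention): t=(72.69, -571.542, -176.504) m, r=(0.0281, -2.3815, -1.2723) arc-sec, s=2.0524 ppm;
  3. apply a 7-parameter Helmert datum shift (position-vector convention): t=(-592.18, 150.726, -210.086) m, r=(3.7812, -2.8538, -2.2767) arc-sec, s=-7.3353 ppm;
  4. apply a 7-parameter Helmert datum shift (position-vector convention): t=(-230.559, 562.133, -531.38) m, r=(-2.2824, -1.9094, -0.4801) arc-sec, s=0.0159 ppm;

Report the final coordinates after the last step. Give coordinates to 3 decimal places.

start: φ=-63.596750°, λ=147.055752°, h=2217.830 m
→ ECEF (a=6378206.400, f=1/294.978698214): X=-2387539.1211, Y=1547185.1424, Z=-5691660.6213
→ Helmert 7p (PV): X=-2387396.0727, Y=1546632.2783, Z=-5691876.1622
→ Helmert 7p (PV): X=-2387874.9192, Y=1546902.3520, Z=-5692049.1752
→ Helmert 7p (PV): X=-2388049.2241, Y=1547407.0829, Z=-5692619.8674

X=-2388049.224 m, Y=1547407.083 m, Z=-5692619.867 m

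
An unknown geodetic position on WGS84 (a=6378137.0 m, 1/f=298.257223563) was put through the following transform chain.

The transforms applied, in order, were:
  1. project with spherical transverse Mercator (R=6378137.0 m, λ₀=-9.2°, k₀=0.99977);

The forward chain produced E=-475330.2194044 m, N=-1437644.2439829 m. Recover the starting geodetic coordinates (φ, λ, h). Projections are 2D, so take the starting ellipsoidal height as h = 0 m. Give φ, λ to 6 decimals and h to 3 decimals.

start: E=-475330.2194, N=-1437644.2440 m
→ tm⁻¹: φ=-12.88112700°, λ=-13.57736100°

φ=-12.881127°, λ=-13.577361°, h=0.000 m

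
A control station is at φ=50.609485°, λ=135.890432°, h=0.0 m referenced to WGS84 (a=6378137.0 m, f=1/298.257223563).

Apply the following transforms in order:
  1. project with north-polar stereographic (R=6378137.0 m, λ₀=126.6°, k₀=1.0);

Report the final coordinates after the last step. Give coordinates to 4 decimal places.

E=737165.4639 m, N=-4506319.6752 m

start: φ=50.609485°, λ=135.890432°, h=0.000 m
→ stereo (R=6378137.0, λ₀=126.6°): E=737165.4639, N=-4506319.6752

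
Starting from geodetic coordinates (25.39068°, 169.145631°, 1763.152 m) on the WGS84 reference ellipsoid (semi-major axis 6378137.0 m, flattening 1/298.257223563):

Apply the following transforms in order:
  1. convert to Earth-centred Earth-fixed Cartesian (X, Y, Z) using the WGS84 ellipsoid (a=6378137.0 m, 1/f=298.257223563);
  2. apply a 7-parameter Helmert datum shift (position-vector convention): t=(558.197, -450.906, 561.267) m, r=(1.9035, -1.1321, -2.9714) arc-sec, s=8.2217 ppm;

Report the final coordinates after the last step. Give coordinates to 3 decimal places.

start: φ=25.390680°, λ=169.145631°, h=1763.152 m
→ ECEF (a=6378137.000, f=1/298.257223563): X=-5664002.6615, Y=1086037.5591, Z=2718990.9111
→ Helmert 7p (PV): X=-5663490.3104, Y=1085652.0849, Z=2719553.4678

X=-5663490.310 m, Y=1085652.085 m, Z=2719553.468 m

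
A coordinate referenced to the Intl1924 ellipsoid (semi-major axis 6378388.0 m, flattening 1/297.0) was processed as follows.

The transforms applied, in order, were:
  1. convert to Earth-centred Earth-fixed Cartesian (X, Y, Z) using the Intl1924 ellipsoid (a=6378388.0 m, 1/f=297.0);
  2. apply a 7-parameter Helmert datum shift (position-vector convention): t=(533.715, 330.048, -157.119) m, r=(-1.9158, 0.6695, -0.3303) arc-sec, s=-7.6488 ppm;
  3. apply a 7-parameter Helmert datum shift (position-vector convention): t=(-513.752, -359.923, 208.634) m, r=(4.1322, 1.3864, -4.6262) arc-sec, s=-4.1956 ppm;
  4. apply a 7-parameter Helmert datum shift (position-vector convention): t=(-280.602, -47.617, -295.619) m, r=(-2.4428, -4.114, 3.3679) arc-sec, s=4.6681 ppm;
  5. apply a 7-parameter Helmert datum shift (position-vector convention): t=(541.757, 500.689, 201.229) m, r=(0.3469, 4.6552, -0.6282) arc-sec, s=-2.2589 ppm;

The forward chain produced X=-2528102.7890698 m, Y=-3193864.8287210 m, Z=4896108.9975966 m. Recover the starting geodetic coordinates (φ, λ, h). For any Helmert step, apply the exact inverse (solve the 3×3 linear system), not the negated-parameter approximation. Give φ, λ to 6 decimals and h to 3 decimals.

start: X=-2528102.7891, Y=-3193864.8287, Z=4896108.9976 m
→ Helmert⁻¹: X=-2528751.0243, Y=-3194372.2011, Z=4895867.1288
→ Helmert⁻¹: X=-2528413.1214, Y=-3194326.3740, Z=4896152.4915
→ Helmert⁻¹: X=-2527871.2487, Y=-3193938.4638, Z=4896011.3937
→ Helmert⁻¹: X=-2528435.0800, Y=-3194342.4691, Z=4896168.0867
→ geod (Bowring, a=6378388.000): φ=50.42721800°, λ=-128.36286100°, h=3729.5200 m

φ=50.427218°, λ=-128.362861°, h=3729.520 m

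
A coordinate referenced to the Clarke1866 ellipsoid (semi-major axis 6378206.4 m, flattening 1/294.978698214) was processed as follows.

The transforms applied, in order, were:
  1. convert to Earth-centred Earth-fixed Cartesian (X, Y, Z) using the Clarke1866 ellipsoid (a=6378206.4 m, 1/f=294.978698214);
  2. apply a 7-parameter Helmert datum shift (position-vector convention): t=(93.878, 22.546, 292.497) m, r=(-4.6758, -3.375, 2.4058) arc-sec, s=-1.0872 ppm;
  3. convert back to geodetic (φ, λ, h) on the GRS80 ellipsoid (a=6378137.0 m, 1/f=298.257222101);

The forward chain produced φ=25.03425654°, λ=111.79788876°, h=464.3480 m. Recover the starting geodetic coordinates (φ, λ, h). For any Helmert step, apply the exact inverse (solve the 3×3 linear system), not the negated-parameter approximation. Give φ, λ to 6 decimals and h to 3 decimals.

φ=25.035015°, λ=111.797987°, h=333.655 m

start: φ=25.034257°, λ=111.797889°, h=464.348 m
→ ECEF (a=6378137.000, f=1/298.257222101): X=-2147359.2481, Y=5369354.9169, Z=2682709.6475
→ Helmert⁻¹: X=-2147348.9416, Y=5369302.4433, Z=2682576.9190
→ geod (Bowring, a=6378206.400): φ=25.03501500°, λ=111.79798700°, h=333.6550 m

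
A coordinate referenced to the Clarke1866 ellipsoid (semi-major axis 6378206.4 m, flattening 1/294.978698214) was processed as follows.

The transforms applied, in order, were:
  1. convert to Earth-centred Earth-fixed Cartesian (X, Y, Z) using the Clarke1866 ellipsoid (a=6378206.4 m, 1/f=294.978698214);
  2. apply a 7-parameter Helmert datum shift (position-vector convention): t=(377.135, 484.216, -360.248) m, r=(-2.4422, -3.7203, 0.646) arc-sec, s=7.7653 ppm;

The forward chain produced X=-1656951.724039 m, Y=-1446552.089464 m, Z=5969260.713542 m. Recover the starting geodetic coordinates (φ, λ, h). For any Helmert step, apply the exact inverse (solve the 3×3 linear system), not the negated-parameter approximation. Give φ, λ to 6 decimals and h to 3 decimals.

φ=69.894472°, λ=-138.872297°, h=2948.471 m

start: X=-1656951.7240, Y=-1446552.0895, Z=5969260.7135 m
→ Helmert⁻¹: X=-1657212.8510, Y=-1447090.5593, Z=5969587.3626
→ geod (Bowring, a=6378206.400): φ=69.89447200°, λ=-138.87229700°, h=2948.4710 m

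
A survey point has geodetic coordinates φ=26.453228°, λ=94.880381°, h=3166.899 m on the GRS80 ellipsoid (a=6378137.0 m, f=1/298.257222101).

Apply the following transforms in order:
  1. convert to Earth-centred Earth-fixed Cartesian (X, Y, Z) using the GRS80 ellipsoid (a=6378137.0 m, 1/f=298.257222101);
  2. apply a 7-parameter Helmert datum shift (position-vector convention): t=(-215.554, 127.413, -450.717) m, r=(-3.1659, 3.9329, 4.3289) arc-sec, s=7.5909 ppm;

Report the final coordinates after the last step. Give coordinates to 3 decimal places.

start: φ=26.453228°, λ=94.880381°, h=3166.899 m
→ ECEF (a=6378137.000, f=1/298.257222101): X=-486375.2978, Y=5696240.3248, Z=2825517.0271
→ Helmert 7p (PV): X=-486660.2171, Y=5696444.1381, Z=2825009.6016

X=-486660.217 m, Y=5696444.138 m, Z=2825009.602 m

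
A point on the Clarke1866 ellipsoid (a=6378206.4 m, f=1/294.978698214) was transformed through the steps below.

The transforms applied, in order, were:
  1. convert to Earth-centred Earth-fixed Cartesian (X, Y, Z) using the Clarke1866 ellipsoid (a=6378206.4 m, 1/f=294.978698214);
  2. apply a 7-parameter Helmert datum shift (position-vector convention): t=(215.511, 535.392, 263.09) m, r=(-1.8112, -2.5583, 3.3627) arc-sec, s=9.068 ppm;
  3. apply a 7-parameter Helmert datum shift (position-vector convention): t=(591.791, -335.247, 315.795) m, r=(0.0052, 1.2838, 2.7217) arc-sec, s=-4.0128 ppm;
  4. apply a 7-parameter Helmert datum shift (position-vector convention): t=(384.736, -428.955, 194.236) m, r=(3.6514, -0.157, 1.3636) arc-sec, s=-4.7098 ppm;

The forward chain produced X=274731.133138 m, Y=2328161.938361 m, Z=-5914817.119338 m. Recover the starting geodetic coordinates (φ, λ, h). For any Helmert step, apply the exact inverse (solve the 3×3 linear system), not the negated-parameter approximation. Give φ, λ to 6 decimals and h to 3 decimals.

φ=-68.514547°, λ=83.298387°, h=3701.438 m

start: X=274731.1331, Y=2328161.9384, Z=-5914817.1193 m
→ Helmert⁻¹: X=274358.5804, Y=2328495.3352, Z=-5915080.6430
→ Helmert⁻¹: X=273835.4352, Y=2328836.1649, Z=-5915418.5297
→ Helmert⁻¹: X=273582.0301, Y=2328327.1446, Z=-5915610.9251
→ geod (Bowring, a=6378206.400): φ=-68.51454700°, λ=83.29838700°, h=3701.4380 m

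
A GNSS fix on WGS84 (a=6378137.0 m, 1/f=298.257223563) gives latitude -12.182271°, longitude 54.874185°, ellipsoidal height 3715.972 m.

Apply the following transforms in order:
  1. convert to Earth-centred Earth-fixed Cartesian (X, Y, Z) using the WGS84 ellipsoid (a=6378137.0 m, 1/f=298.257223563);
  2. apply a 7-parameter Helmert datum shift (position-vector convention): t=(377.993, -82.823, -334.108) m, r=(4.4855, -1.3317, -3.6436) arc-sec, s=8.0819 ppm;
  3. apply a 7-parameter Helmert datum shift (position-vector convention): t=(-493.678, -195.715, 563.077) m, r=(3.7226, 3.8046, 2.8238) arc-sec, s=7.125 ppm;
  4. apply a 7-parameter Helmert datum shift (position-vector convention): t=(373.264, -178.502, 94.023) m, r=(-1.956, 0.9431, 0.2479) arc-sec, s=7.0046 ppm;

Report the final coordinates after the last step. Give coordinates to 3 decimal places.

start: φ=-12.182271°, λ=54.874185°, h=3715.972 m
→ ECEF (a=6378137.000, f=1/298.257223563): X=3589798.1010, Y=5102877.2973, Z=-1337902.7321
→ Helmert 7p (PV): X=3590303.8857, Y=5102801.3968, Z=-1338113.5063
→ Helmert 7p (PV): X=3589741.2479, Y=5102715.3415, Z=-1337534.0934
→ Helmert 7p (PV): X=3590127.4082, Y=5102564.2125, Z=-1337514.2419

X=3590127.408 m, Y=5102564.213 m, Z=-1337514.242 m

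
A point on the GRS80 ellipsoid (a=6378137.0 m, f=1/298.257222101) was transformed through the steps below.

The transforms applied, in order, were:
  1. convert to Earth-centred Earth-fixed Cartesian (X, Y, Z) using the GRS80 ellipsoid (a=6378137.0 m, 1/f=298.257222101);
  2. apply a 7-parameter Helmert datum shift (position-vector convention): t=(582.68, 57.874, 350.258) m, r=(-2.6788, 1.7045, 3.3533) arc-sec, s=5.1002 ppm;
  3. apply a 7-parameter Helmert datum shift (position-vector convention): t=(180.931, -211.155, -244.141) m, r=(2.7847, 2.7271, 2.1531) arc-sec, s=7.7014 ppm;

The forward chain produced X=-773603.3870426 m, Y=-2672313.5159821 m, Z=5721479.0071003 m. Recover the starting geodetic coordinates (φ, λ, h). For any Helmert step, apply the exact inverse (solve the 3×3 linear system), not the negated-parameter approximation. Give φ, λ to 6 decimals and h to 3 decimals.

φ=64.218688°, λ=-106.165071°, h=1026.347 m

start: X=-773603.3870, Y=-2672313.5160, Z=5721479.0071 m
→ Helmert⁻¹: X=-773881.8992, Y=-2671996.4575, Z=5721704.9250
→ Helmert⁻¹: X=-774551.3491, Y=-2672102.4149, Z=5721284.3833
→ geod (Bowring, a=6378137.000): φ=64.21868800°, λ=-106.16507100°, h=1026.3470 m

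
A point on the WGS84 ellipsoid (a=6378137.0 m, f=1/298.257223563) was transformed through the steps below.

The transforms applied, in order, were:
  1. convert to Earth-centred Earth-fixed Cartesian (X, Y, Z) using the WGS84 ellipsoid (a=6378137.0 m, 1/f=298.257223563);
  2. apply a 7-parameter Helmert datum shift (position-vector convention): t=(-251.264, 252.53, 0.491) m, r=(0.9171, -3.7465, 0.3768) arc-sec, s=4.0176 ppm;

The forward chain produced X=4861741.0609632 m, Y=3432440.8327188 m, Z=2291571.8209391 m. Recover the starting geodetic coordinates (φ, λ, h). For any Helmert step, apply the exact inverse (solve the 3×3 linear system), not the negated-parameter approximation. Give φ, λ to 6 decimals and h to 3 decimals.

start: X=4861741.0610, Y=3432440.8327, Z=2291571.8209 m
→ Helmert⁻¹: X=4862020.6823, Y=3432175.8201, Z=2291458.5516
→ geod (Bowring, a=6378137.000): φ=21.18748000°, λ=35.21886100°, h=1928.4490 m

φ=21.187480°, λ=35.218861°, h=1928.449 m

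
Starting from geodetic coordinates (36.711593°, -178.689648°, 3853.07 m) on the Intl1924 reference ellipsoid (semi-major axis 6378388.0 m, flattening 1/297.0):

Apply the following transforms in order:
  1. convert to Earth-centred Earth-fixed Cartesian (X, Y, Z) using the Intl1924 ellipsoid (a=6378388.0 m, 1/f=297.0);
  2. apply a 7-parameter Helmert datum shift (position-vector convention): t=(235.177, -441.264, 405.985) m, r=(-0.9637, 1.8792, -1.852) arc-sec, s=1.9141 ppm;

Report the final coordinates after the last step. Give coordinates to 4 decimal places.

start: φ=36.711593°, λ=-178.689648°, h=3853.070 m
→ ECEF (a=6378388.000, f=1/297.0): X=-5121167.0265, Y=-117141.2922, Z=3794147.4533
→ Helmert 7p (PV): X=-5120908.1366, Y=-117519.0718, Z=3794607.9051

X=-5120908.1366 m, Y=-117519.0718 m, Z=3794607.9051 m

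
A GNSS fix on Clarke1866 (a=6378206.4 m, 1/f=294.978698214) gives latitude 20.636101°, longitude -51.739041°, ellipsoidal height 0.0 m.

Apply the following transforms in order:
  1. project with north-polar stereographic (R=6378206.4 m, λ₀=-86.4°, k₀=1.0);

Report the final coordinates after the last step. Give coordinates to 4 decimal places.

start: φ=20.636101°, λ=-51.739041°, h=0.000 m
→ stereo (R=6378206.4, λ₀=-86.4°): E=5020092.5912, N=-7260499.8309

E=5020092.5912 m, N=-7260499.8309 m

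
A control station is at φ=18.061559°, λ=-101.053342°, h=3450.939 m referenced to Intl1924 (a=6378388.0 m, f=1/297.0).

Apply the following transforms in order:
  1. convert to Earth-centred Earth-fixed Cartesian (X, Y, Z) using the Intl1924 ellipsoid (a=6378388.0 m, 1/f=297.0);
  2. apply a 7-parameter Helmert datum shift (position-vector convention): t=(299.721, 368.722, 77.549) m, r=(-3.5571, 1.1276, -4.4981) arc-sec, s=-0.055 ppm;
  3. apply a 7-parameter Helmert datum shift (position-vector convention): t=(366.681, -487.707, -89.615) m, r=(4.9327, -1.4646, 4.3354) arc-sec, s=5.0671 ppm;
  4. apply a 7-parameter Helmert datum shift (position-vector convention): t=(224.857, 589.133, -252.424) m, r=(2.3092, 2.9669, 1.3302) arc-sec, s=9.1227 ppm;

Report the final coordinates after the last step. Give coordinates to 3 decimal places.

X=-1162694.869 m, Y=-5956391.820 m, Z=1965628.945 m

start: φ=18.061559°, λ=-101.053342°, h=3450.939 m
→ ECEF (a=6378388.000, f=1/297.0): X=-1163628.4609, Y=-5956736.0679, Z=1965957.2245
→ Helmert 7p (PV): X=-1163447.8294, Y=-5956307.7391, Z=1966143.7524
→ Helmert 7p (PV): X=-1162975.8106, Y=-5956897.1009, Z=1965913.3966
→ Helmert 7p (PV): X=-1162694.8689, Y=-5956391.8202, Z=1965628.9454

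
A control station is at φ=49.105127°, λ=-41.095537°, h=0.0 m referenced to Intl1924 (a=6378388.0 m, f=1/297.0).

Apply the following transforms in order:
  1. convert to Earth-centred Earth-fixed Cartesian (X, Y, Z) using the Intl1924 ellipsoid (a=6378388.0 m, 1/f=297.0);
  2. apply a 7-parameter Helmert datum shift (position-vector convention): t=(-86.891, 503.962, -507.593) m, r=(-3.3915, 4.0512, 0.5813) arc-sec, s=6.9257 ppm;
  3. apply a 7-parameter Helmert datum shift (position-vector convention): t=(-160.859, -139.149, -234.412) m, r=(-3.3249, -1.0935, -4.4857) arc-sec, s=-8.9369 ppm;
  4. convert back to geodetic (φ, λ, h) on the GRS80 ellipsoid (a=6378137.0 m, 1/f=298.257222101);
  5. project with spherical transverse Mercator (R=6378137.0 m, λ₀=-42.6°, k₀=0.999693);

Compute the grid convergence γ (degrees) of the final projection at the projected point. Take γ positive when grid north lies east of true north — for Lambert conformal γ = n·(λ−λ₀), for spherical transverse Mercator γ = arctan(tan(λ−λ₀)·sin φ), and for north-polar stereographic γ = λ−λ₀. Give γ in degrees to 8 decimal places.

1.13935322

start: φ=49.105127°, λ=-41.095537°, h=0.000 m
→ ECEF (a=6378388.000, f=1/297.0): X=3152974.9983, Y=-2750082.9291, Z=4798311.8953
→ Helmert 7p (PV): X=3153011.9375, Y=-2749510.2309, Z=4797820.8251
→ Helmert 7p (PV): X=3152737.6713, Y=-2749616.0386, Z=4797604.5713
→ geod (Bowring, a=6378137.000): φ=49.10345109°, λ=-41.09285450°, h=-653.8080 m
→ into tm (λ₀=-42.6°): φ=49.10345109°, λ−λ₀=1.50714550°
convergence γ = 1.13935322°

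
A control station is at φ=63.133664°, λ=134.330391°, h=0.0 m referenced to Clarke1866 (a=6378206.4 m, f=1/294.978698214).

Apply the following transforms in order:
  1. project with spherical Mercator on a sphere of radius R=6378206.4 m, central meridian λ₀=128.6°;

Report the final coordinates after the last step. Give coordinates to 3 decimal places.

E=637911.149 m, N=9133200.286 m

start: φ=63.133664°, λ=134.330391°, h=0.000 m
→ merc (R=6378206.4, λ₀=128.6°): E=637911.1492, N=9133200.2865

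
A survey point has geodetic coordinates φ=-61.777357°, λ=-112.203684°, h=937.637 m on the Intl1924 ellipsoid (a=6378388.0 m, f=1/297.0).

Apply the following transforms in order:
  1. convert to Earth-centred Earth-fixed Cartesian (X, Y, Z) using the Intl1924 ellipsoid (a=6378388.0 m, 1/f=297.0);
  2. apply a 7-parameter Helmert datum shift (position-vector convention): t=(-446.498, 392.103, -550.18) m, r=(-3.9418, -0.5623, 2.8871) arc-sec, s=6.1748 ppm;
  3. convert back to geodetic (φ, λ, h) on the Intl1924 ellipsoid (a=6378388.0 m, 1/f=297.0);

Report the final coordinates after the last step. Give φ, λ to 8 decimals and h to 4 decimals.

φ=-61.78027447°, λ=-112.21248642°, h=1369.5425 m

start: φ=-61.777357°, λ=-112.203684°, h=937.637 m
→ ECEF (a=6378388.000, f=1/297.0): X=-1143027.2540, Y=-2800388.0693, Z=-5597772.8835
→ Helmert 7p (PV): X=-1143426.3523, Y=-2800136.2335, Z=-5598307.2278
→ geod (Bowring, a=6378388.000): φ=-61.78027447°, λ=-112.21248642°, h=1369.5425 m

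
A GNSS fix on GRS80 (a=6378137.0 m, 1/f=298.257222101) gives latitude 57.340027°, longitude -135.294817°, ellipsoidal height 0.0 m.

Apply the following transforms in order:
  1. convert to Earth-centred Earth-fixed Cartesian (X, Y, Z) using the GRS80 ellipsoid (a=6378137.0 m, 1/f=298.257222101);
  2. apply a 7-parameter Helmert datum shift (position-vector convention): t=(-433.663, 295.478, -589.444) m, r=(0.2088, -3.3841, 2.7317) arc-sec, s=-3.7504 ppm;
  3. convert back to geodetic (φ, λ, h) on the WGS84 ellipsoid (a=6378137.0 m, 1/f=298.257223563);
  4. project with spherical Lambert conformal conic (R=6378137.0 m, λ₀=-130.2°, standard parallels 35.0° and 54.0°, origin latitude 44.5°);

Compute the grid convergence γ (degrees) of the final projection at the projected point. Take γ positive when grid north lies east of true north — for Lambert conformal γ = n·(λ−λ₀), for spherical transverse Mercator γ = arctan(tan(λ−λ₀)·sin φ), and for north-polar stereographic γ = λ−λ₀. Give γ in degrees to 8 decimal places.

-3.59382700

start: φ=57.340027°, λ=-135.294817°, h=0.000 m
→ ECEF (a=6378137.000, f=1/298.257222101): X=-2452160.3913, Y=-2427054.0385, Z=5346429.2629
→ Helmert 7p (PV): X=-2452640.4310, Y=-2426787.3456, Z=5345777.0794
→ geod (Bowring, a=6378137.000): φ=57.33570509°, λ=-135.30357224°, h=-466.1491 m
→ into lcc (λ₀=-130.2°): φ=57.33570509°, λ−λ₀=-5.10357224°
convergence γ = -3.59382700°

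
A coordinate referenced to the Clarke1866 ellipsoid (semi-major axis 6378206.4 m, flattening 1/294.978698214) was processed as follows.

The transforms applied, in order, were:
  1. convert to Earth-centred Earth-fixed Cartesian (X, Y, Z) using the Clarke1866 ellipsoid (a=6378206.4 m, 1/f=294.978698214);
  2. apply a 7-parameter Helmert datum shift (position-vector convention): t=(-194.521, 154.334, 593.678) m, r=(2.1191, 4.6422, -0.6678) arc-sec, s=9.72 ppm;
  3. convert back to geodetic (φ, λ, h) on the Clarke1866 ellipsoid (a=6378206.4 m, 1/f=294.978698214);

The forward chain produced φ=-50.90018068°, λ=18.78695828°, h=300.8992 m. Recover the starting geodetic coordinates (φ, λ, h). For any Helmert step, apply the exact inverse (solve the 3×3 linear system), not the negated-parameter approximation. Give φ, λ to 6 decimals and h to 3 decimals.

φ=-50.901580°, λ=18.782988°, h=784.168 m

start: φ=-50.900181°, λ=18.786958°, h=300.899 m
→ ECEF (a=6378206.400, f=1/294.978698214): X=3816218.5375, Y=1298177.5162, Z=-4926578.0831
→ Helmert⁻¹: X=3816482.6494, Y=1297972.3027, Z=-4927051.3106
→ geod (Bowring, a=6378206.400): φ=-50.90158000°, λ=18.78298800°, h=784.1680 m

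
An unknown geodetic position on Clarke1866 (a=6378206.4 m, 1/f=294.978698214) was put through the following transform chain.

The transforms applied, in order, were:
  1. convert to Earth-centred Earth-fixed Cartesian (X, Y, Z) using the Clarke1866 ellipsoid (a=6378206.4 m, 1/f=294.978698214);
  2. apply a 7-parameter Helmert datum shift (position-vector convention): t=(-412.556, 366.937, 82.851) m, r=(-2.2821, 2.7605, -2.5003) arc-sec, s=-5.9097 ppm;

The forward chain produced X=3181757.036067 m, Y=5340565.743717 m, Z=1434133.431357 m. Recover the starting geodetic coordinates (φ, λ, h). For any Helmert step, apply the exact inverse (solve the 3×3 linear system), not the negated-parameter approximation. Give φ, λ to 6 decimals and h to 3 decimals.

φ=13.076565°, λ=59.210492°, h=2617.974 m

start: X=3181757.0361, Y=5340565.7437, Z=1434133.4314 m
→ Helmert⁻¹: X=3182104.4706, Y=5340253.0712, Z=1434160.7264
→ geod (Bowring, a=6378206.400): φ=13.07656500°, λ=59.21049200°, h=2617.9740 m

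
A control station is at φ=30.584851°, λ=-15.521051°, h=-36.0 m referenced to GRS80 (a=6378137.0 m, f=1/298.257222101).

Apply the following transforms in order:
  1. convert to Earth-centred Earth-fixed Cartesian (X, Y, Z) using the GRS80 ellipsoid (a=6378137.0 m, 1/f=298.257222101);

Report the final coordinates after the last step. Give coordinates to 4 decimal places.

X=5295112.5211 m, Y=-1470559.9769 m, Z=3226337.7948 m

start: φ=30.584851°, λ=-15.521051°, h=-36.000 m
→ ECEF (a=6378137.000, f=1/298.257222101): X=5295112.5211, Y=-1470559.9769, Z=3226337.7948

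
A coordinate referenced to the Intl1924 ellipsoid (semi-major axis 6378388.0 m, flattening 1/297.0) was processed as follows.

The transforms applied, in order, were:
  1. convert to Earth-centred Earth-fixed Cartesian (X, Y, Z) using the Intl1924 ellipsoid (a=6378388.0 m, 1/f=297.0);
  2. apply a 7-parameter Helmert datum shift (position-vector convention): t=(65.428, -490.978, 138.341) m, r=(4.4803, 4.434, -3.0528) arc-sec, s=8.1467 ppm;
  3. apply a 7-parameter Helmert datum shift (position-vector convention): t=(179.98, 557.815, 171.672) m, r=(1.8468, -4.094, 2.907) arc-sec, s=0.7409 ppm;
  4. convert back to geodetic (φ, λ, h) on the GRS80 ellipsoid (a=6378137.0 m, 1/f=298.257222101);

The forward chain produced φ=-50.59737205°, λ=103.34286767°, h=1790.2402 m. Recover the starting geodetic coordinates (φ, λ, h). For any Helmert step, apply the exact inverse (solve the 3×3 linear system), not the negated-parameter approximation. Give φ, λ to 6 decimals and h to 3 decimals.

start: φ=-50.597372°, λ=103.342868°, h=1790.240 m
→ ECEF (a=6378137.000, f=1/298.257222101): X=-936467.6865, Y=3948339.8205, Z=-4906618.5470
→ Helmert⁻¹: X=-936688.7264, Y=3947748.3486, Z=-4906803.3382
→ Helmert⁻¹: X=-936699.4721, Y=3948086.7126, Z=-4907007.5969
→ geod (Bowring, a=6378388.000): φ=-50.60173600°, λ=103.34687700°, h=1771.9920 m

φ=-50.601736°, λ=103.346877°, h=1771.992 m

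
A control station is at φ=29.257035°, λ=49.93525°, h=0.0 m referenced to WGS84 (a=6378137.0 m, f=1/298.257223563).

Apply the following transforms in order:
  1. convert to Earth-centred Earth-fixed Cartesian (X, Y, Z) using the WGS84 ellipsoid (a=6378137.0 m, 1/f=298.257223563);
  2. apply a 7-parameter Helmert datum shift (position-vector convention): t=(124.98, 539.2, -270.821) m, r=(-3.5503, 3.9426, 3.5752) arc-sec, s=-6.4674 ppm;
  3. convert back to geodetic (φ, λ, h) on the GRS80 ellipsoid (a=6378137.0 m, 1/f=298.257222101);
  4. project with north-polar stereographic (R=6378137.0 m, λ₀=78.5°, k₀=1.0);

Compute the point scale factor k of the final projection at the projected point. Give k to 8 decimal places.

1.34350771

start: φ=29.257035°, λ=49.935250°, h=0.000 m
→ ECEF (a=6378137.000, f=1/298.257223563): X=3584484.0545, Y=4262030.8078, Z=3098787.3666
→ Helmert 7p (PV): X=3584571.2093, Y=4262657.9102, Z=3098354.6311
→ geod (Bowring, a=6378137.000): φ=29.25126555°, λ=49.93871619°, h=256.2028 m
→ into stereo (λ₀=78.5°): φ=29.25126555°, λ−λ₀=-28.56128381°
scale k = 1.34350771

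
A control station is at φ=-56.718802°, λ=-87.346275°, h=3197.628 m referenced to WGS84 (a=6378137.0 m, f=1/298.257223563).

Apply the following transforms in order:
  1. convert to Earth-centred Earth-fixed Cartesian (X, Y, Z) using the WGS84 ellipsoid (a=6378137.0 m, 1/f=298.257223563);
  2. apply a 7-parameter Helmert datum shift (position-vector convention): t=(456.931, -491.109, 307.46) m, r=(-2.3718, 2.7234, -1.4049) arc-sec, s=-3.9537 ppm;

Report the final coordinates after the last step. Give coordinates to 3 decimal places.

start: φ=-56.718802°, λ=-87.346275°, h=3197.628 m
→ ECEF (a=6378137.000, f=1/298.257223563): X=162510.2201, Y=-3506200.0435, Z=-5311454.3666
→ Helmert 7p (PV): X=162872.4983, Y=-3506739.4720, Z=-5311087.7354

X=162872.498 m, Y=-3506739.472 m, Z=-5311087.735 m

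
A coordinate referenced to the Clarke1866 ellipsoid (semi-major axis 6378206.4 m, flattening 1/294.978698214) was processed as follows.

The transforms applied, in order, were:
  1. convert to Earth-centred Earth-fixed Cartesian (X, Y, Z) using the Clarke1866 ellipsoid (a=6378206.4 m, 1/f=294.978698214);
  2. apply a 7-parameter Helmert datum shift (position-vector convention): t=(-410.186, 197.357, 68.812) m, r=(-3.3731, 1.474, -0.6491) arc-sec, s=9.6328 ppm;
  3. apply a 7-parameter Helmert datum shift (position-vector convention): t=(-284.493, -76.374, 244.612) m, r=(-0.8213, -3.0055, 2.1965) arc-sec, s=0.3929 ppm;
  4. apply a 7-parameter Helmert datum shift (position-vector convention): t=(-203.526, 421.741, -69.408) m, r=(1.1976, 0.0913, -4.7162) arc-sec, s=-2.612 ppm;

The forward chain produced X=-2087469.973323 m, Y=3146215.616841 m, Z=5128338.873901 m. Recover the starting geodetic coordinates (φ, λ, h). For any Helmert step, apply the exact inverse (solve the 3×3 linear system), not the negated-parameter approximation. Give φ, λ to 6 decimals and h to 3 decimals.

start: X=-2087469.9733, Y=3146215.6168, Z=5128338.8739 m
→ Helmert⁻¹: X=-2087346.0970, Y=3145784.1421, Z=5128402.4886
→ Helmert⁻¹: X=-2086952.5605, Y=3145861.0846, Z=5128198.7970
→ Helmert⁻¹: X=-2086568.8206, Y=3145542.9987, Z=5128117.1161
→ geod (Bowring, a=6378206.400): φ=53.82962400°, λ=123.55796300°, h=3400.8970 m

φ=53.829624°, λ=123.557963°, h=3400.897 m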